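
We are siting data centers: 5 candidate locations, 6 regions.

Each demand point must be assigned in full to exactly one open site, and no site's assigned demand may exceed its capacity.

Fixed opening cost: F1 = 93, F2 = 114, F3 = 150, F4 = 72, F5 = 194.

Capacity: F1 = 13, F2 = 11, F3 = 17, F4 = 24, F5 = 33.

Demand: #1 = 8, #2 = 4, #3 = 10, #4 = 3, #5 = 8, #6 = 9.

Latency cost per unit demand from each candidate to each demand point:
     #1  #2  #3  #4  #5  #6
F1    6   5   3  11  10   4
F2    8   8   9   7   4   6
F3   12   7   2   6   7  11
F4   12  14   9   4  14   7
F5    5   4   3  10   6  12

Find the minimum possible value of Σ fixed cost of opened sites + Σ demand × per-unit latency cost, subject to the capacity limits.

475

Open {F4, F5}; cheapest assignment that respects the capacities:
  F4 (cap 24, load 12): #4, #6 — cost 3×4 + 9×7 = 75
  F5 (cap 33, load 30): #1, #2, #3, #5 — cost 8×5 + 4×4 + 10×3 + 8×6 = 134
  Shipping 209, fixed 266 → total 475.
  Any other capacity-feasible assignment to {F4, F5} ships for at least 209.
Compare {F1, F5}: its best feasible assignment gives total 487.
Compare {F2, F5}: its best feasible assignment gives total 526.
Every other set of open sites that can feasibly serve all demand totals ≥ 487 even under its best assignment. Minimum: 475.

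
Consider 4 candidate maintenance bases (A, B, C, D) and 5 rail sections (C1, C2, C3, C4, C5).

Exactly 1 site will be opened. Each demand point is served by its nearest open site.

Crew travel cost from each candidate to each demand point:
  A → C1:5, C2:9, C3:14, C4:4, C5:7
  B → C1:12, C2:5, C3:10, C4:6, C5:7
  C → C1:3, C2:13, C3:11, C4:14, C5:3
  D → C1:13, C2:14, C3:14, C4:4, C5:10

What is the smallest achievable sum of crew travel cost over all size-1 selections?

39

Open {A}.
  C1→A 5, C2→A 9, C3→A 14, C4→A 4, C5→A 7  ⇒ total 39.
Compare {B}: total 40.
Compare {C}: total 44.
No size-1 selection does better; minimum is 39.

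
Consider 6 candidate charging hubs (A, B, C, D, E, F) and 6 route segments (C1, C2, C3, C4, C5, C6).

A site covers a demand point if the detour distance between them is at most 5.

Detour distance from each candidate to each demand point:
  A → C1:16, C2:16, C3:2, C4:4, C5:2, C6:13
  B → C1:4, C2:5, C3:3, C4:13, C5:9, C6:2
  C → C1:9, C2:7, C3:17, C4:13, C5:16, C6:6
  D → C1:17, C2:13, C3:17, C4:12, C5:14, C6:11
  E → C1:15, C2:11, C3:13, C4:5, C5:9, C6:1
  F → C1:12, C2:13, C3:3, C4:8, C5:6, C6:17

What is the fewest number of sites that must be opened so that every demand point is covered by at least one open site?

2

Coverage sets (demand points within 5 of each site):
  A: {C3, C4, C5}
  B: {C1, C2, C3, C6}
  C: {}
  D: {}
  E: {C4, C6}
  F: {C3}
No single site covers all 6 demand points.
But {A, B} covers everything, so the minimum is 2.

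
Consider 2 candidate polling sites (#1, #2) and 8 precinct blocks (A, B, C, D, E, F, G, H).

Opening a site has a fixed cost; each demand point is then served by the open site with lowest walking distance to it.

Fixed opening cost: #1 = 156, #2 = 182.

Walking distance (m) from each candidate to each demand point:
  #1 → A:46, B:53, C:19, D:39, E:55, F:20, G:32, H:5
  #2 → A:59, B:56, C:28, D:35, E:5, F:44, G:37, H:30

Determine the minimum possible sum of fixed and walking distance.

425

Open {#1}: assign each demand point to its cheapest open site.
  A→#1 46, B→#1 53, C→#1 19, D→#1 39, E→#1 55, F→#1 20, G→#1 32, H→#1 5
  walking distance 269, fixed 156 → total 425.
Compare {#2}: walking distance 294 + fixed 182 = 476.
Compare {#1, #2}: walking distance 215 + fixed 338 = 553.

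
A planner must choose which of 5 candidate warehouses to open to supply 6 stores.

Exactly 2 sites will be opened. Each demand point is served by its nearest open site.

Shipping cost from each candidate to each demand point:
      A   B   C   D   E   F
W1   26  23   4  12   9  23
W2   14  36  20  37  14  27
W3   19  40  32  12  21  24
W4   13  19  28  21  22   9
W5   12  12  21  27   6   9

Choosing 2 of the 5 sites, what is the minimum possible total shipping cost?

55

Open {W1, W5}.
  A→W5 12, B→W5 12, C→W1 4, D→W1 12, E→W5 6, F→W5 9  ⇒ total 55.
Compare {W1, W4}: total 66.
Compare {W3, W5}: total 72.
No size-2 selection does better; minimum is 55.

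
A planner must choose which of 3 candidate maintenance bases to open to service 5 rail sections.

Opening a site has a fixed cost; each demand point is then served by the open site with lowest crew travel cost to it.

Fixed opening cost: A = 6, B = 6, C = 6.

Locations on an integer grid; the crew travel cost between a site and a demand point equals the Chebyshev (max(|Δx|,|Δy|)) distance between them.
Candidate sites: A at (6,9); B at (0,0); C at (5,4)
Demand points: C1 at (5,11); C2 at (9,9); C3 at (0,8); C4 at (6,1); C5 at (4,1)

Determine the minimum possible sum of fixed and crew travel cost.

28

Open {A, C}: assign each demand point to its cheapest open site.
  C1→A 2, C2→A 3, C3→C 5, C4→C 3, C5→C 3
  crew travel cost 16, fixed 12 → total 28.
Compare {C}: crew travel cost 23 + fixed 6 = 29.
Compare {A}: crew travel cost 27 + fixed 6 = 33.
Compare {A, B}: crew travel cost 21 + fixed 12 = 33.
All other subsets cost ≥ 29. Minimum total cost: 28.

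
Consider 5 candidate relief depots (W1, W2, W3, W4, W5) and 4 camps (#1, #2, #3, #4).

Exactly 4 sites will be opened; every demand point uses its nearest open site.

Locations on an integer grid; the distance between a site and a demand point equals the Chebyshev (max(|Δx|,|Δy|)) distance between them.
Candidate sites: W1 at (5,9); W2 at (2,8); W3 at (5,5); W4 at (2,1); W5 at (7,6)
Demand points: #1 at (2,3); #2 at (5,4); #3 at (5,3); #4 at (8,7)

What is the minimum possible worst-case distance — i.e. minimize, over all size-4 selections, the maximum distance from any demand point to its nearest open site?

2

Open {W1, W3, W4, W5}.
  Farthest demand point is #1 at distance 2 (to W4); all others are ≤ 2.
With {W2, W3, W4, W5} the worst case is 2.
With {W1, W2, W3, W4} the worst case is 3.
No size-4 selection achieves below 2.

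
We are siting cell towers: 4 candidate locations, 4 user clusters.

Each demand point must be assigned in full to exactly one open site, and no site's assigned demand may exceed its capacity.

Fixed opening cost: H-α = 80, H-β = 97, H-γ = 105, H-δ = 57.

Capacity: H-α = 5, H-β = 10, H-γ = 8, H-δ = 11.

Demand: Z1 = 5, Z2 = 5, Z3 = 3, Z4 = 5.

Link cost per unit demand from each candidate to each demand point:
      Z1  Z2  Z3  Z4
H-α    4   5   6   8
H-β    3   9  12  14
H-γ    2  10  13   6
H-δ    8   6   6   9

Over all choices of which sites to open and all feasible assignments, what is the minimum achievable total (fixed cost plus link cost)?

277

Open {H-β, H-δ}; cheapest assignment that respects the capacities:
  H-β (cap 10, load 10): Z1, Z2 — cost 5×3 + 5×9 = 60
  H-δ (cap 11, load 8): Z3, Z4 — cost 3×6 + 5×9 = 63
  Shipping 123, fixed 154 → total 277.
  Any other capacity-feasible assignment to {H-β, H-δ} ships for at least 123.
Compare {H-γ, H-δ}: its best feasible assignment gives total 286.
Compare {H-β, H-γ}: its best feasible assignment gives total 331.
Every other set of open sites that can feasibly serve all demand totals ≥ 286 even under its best assignment. Minimum: 277.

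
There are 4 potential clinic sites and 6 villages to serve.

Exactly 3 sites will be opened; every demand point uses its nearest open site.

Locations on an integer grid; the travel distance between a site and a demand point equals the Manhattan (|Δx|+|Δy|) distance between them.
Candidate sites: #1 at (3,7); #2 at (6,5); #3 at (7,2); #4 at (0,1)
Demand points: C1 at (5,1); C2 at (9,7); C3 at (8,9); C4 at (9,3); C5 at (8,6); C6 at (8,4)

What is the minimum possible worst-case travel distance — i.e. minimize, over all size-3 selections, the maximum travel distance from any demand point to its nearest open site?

6

Open {#1, #2, #3}.
  Farthest demand point is C3 at travel distance 6 (to #2); all others are ≤ 6.
With {#1, #2, #4} the worst case is 6.
With {#2, #3, #4} the worst case is 6.
No size-3 selection achieves below 6.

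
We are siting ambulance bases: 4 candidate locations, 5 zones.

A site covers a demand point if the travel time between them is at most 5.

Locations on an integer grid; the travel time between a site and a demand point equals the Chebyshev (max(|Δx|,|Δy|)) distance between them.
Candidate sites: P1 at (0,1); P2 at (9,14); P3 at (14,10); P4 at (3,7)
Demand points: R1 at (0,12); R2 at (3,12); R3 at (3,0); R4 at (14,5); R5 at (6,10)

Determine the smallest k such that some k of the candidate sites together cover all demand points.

3

Coverage sets (demand points within 5 of each site):
  P1: {R3}
  P2: {R5}
  P3: {R4}
  P4: {R1, R2, R5}
No 2 sites suffice: every size-2 union leaves at least one demand point uncovered.
But {P1, P3, P4} covers everything, so the minimum is 3.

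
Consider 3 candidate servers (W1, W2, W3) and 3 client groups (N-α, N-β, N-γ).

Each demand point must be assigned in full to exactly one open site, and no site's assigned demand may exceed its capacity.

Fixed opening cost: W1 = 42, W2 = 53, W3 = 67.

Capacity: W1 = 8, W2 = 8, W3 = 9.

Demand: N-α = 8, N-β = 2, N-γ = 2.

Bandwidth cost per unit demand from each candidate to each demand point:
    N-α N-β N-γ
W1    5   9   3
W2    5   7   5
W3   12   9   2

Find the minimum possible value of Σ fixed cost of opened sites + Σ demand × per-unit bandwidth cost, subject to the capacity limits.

159

Open {W1, W2}; cheapest assignment that respects the capacities:
  W1 (cap 8, load 8): N-α — cost 8×5 = 40
  W2 (cap 8, load 4): N-β, N-γ — cost 2×7 + 2×5 = 24
  Shipping 64, fixed 95 → total 159.
  Any other capacity-feasible assignment to {W1, W2} ships for at least 64.
Compare {W1, W3}: its best feasible assignment gives total 171.
Compare {W2, W3}: its best feasible assignment gives total 182.
Every other set of open sites that can feasibly serve all demand totals ≥ 171 even under its best assignment. Minimum: 159.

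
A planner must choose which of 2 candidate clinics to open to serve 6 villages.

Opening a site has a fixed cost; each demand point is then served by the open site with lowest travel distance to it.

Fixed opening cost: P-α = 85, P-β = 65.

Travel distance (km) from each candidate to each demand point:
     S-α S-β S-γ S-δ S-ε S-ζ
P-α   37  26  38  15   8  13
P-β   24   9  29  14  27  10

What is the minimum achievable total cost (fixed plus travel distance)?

Open {P-β}: assign each demand point to its cheapest open site.
  S-α→P-β 24, S-β→P-β 9, S-γ→P-β 29, S-δ→P-β 14, S-ε→P-β 27, S-ζ→P-β 10
  travel distance 113, fixed 65 → total 178.
Compare {P-α}: travel distance 137 + fixed 85 = 222.
Compare {P-α, P-β}: travel distance 94 + fixed 150 = 244.

178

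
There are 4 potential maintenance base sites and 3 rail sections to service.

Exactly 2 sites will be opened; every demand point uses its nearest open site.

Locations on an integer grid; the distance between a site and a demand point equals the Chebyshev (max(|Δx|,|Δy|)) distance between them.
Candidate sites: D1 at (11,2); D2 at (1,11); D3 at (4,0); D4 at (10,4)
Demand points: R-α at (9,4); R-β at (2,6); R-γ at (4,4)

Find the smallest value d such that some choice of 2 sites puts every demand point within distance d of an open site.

5

Open {D2, D3}.
  Farthest demand point is R-α at distance 5 (to D3); all others are ≤ 5.
With {D1, D3} the worst case is 6.
With {D2, D4} the worst case is 6.
No size-2 selection achieves below 5.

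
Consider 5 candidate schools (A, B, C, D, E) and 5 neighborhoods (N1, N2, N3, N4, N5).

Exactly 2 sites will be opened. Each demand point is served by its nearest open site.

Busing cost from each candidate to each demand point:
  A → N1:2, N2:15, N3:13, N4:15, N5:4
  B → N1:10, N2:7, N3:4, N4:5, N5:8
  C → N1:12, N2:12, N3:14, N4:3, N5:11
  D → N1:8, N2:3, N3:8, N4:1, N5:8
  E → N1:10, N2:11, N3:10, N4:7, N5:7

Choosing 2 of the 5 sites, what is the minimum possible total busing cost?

Open {A, D}.
  N1→A 2, N2→D 3, N3→D 8, N4→D 1, N5→A 4  ⇒ total 18.
Compare {A, B}: total 22.
Compare {B, D}: total 24.
No size-2 selection does better; minimum is 18.

18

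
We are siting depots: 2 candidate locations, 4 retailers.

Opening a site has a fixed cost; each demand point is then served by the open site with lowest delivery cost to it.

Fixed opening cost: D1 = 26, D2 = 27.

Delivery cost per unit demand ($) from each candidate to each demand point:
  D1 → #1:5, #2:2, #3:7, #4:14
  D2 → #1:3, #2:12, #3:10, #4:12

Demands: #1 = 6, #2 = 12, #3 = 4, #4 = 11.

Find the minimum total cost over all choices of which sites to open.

255

Open {D1, D2}: assign each demand point to its cheapest open site.
  #1→D2 6×3=18, #2→D1 12×2=24, #3→D1 4×7=28, #4→D2 11×12=132
  delivery cost 202, fixed 53 → total 255.
Compare {D1}: delivery cost 236 + fixed 26 = 262.
Compare {D2}: delivery cost 334 + fixed 27 = 361.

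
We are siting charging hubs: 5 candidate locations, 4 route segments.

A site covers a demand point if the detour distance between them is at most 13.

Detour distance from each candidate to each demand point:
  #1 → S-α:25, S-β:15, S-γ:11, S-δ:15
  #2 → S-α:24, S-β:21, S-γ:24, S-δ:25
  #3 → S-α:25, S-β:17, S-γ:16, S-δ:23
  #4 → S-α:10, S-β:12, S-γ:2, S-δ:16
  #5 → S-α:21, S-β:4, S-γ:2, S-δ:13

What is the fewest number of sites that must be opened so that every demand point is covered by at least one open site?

2

Coverage sets (demand points within 13 of each site):
  #1: {S-γ}
  #2: {}
  #3: {}
  #4: {S-α, S-β, S-γ}
  #5: {S-β, S-γ, S-δ}
No single site covers all 4 demand points.
But {#4, #5} covers everything, so the minimum is 2.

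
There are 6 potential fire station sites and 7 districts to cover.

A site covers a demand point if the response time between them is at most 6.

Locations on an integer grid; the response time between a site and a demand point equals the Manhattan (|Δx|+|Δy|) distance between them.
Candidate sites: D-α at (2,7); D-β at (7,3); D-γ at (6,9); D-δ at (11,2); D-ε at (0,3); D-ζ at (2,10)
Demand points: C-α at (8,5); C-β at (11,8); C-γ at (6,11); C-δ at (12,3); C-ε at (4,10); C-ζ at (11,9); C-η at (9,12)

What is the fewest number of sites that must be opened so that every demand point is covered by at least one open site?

2

Coverage sets (demand points within 6 of each site):
  D-α: {C-ε}
  D-β: {C-α, C-δ}
  D-γ: {C-α, C-β, C-γ, C-ε, C-ζ, C-η}
  D-δ: {C-α, C-β, C-δ}
  D-ε: {}
  D-ζ: {C-γ, C-ε}
No single site covers all 7 demand points.
But {D-β, D-γ} covers everything, so the minimum is 2.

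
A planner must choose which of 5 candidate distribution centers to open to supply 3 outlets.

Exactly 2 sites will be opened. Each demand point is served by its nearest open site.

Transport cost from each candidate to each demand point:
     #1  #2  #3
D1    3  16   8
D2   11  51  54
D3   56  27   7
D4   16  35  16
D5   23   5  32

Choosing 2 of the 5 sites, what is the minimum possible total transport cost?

16

Open {D1, D5}.
  #1→D1 3, #2→D5 5, #3→D1 8  ⇒ total 16.
Compare {D1, D3}: total 26.
Compare {D1, D2}: total 27.
No size-2 selection does better; minimum is 16.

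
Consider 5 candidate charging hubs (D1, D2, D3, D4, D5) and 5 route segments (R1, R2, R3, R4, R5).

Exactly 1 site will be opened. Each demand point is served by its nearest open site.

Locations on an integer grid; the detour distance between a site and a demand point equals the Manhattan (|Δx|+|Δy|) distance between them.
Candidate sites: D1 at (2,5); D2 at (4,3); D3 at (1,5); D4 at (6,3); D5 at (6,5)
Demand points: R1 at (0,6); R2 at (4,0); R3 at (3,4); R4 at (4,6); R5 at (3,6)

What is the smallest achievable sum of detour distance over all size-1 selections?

Open {D1}.
  R1→D1 3, R2→D1 7, R3→D1 2, R4→D1 3, R5→D1 2  ⇒ total 17.
Compare {D2}: total 19.
Compare {D3}: total 20.
No size-1 selection does better; minimum is 17.

17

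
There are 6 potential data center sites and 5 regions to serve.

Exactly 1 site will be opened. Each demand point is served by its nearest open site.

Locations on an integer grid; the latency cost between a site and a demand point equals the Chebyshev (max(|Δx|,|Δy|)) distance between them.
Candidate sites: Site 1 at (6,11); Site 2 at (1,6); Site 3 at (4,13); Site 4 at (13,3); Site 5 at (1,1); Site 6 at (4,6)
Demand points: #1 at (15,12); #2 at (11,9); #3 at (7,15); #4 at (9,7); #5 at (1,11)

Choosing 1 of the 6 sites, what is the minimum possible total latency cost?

27

Open {Site 1}.
  #1→Site 1 9, #2→Site 1 5, #3→Site 1 4, #4→Site 1 4, #5→Site 1 5  ⇒ total 27.
Compare {Site 3}: total 30.
Compare {Site 6}: total 37.
No size-1 selection does better; minimum is 27.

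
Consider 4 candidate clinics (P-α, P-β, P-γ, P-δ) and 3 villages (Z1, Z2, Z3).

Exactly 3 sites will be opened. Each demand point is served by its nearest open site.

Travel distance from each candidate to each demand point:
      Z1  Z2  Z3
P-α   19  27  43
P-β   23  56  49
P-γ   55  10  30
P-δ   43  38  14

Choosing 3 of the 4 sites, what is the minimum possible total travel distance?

Open {P-α, P-γ, P-δ}.
  Z1→P-α 19, Z2→P-γ 10, Z3→P-δ 14  ⇒ total 43.
Compare {P-β, P-γ, P-δ}: total 47.
Compare {P-α, P-β, P-γ}: total 59.
No size-3 selection does better; minimum is 43.

43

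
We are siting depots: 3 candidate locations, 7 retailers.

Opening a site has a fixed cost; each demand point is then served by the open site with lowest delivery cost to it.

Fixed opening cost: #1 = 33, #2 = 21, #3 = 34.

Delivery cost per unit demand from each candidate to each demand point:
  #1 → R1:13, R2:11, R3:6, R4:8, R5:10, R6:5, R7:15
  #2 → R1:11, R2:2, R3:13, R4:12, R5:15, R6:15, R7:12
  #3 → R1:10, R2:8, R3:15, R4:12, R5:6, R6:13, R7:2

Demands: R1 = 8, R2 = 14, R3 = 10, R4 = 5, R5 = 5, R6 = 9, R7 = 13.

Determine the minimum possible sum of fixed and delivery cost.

Open {#1, #2, #3}: assign each demand point to its cheapest open site.
  R1→#3 8×10=80, R2→#2 14×2=28, R3→#1 10×6=60, R4→#1 5×8=40, R5→#3 5×6=30, R6→#1 9×5=45, R7→#3 13×2=26
  delivery cost 309, fixed 88 → total 397.
Compare {#1, #3}: delivery cost 393 + fixed 67 = 460.
Compare {#1, #2}: delivery cost 467 + fixed 54 = 521.
Compare {#2, #3}: delivery cost 471 + fixed 55 = 526.
All other subsets cost ≥ 460. Minimum total cost: 397.

397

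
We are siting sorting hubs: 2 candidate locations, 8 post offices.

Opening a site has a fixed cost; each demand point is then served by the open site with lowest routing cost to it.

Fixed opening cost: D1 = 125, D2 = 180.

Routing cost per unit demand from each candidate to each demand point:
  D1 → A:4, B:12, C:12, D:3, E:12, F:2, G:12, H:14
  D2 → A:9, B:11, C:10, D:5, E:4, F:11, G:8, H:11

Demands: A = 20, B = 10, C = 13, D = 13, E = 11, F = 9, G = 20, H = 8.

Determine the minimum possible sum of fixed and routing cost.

974

Open {D1, D2}: assign each demand point to its cheapest open site.
  A→D1 20×4=80, B→D2 10×11=110, C→D2 13×10=130, D→D1 13×3=39, E→D2 11×4=44, F→D1 9×2=18, G→D2 20×8=160, H→D2 8×11=88
  routing cost 669, fixed 305 → total 974.
Compare {D1}: routing cost 897 + fixed 125 = 1022.
Compare {D2}: routing cost 876 + fixed 180 = 1056.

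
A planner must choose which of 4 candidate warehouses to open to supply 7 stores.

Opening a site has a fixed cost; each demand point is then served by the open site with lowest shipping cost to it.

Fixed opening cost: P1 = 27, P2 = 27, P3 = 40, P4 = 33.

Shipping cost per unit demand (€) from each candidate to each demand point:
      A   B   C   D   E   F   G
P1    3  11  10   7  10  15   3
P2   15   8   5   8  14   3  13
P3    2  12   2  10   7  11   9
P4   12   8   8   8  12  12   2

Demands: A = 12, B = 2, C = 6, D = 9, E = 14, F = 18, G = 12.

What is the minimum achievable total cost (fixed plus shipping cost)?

Open {P1, P2, P3}: assign each demand point to its cheapest open site.
  A→P3 12×2=24, B→P2 2×8=16, C→P3 6×2=12, D→P1 9×7=63, E→P3 14×7=98, F→P2 18×3=54, G→P1 12×3=36
  shipping cost 303, fixed 94 → total 397.
Compare {P2, P3, P4}: shipping cost 300 + fixed 100 = 400.
Compare {P1, P2, P3, P4}: shipping cost 291 + fixed 127 = 418.
Compare {P1, P2}: shipping cost 375 + fixed 54 = 429.
All other subsets cost ≥ 400. Minimum total cost: 397.

397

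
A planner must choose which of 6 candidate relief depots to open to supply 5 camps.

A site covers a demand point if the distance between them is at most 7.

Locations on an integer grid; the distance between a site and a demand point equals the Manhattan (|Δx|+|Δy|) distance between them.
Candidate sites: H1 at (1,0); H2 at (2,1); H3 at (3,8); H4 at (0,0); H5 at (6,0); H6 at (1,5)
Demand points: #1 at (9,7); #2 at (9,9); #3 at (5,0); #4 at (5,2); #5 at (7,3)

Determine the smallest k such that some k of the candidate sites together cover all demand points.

Coverage sets (demand points within 7 of each site):
  H1: {#3, #4}
  H2: {#3, #4, #5}
  H3: {#1, #2}
  H4: {#3, #4}
  H5: {#3, #4, #5}
  H6: {#4}
No single site covers all 5 demand points.
But {H2, H3} covers everything, so the minimum is 2.

2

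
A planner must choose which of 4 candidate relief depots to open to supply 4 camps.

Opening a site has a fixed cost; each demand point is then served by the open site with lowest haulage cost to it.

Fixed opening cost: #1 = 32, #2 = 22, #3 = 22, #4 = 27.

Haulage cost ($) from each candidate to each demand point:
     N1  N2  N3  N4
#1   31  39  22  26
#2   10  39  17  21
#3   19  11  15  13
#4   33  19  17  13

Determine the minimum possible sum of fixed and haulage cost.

80

Open {#3}: assign each demand point to its cheapest open site.
  N1→#3 19, N2→#3 11, N3→#3 15, N4→#3 13
  haulage cost 58, fixed 22 → total 80.
Compare {#2, #3}: haulage cost 49 + fixed 44 = 93.
Compare {#3, #4}: haulage cost 58 + fixed 49 = 107.
Compare {#2, #4}: haulage cost 59 + fixed 49 = 108.
All other subsets cost ≥ 93. Minimum total cost: 80.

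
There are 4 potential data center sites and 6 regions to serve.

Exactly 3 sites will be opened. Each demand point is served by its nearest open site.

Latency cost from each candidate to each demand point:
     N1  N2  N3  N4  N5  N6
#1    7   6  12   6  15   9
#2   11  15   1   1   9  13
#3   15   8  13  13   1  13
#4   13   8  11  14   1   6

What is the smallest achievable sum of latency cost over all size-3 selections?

22

Open {#1, #2, #4}.
  N1→#1 7, N2→#1 6, N3→#2 1, N4→#2 1, N5→#4 1, N6→#4 6  ⇒ total 22.
Compare {#1, #2, #3}: total 25.
Compare {#2, #3, #4}: total 28.
No size-3 selection does better; minimum is 22.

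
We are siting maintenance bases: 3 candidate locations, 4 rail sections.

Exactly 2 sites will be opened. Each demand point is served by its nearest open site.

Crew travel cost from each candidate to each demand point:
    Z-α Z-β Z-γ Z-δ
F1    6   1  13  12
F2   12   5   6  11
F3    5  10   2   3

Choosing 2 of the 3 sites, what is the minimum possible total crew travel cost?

Open {F1, F3}.
  Z-α→F3 5, Z-β→F1 1, Z-γ→F3 2, Z-δ→F3 3  ⇒ total 11.
Compare {F2, F3}: total 15.
Compare {F1, F2}: total 24.

11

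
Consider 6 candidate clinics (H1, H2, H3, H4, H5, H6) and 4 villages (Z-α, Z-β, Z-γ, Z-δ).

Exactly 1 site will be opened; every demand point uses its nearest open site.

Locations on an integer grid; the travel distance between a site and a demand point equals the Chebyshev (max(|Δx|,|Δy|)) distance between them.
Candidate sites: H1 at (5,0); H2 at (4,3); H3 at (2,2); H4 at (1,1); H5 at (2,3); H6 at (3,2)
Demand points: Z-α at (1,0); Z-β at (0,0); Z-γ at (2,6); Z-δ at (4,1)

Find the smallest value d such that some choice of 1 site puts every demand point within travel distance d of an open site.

3

Open {H5}.
  Farthest demand point is Z-α at travel distance 3 (to H5); all others are ≤ 3.
With {H2} the worst case is 4.
With {H3} the worst case is 4.
No size-1 selection achieves below 3.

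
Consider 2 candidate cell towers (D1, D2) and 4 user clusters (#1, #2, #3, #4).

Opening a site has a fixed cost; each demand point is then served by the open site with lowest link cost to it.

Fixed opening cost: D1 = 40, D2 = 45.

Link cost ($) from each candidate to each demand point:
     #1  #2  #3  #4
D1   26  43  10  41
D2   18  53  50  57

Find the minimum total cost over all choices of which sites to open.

160

Open {D1}: assign each demand point to its cheapest open site.
  #1→D1 26, #2→D1 43, #3→D1 10, #4→D1 41
  link cost 120, fixed 40 → total 160.
Compare {D1, D2}: link cost 112 + fixed 85 = 197.
Compare {D2}: link cost 178 + fixed 45 = 223.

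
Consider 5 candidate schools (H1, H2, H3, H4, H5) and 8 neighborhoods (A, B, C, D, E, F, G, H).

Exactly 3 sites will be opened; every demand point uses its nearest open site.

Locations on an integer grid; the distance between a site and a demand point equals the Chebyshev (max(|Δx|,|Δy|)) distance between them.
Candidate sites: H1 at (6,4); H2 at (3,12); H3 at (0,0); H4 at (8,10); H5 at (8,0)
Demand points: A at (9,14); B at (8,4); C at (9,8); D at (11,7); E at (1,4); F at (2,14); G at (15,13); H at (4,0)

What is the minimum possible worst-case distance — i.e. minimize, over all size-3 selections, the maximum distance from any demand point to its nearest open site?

Open {H1, H2, H4}.
  Farthest demand point is G at distance 7 (to H4); all others are ≤ 7.
With {H1, H3, H4} the worst case is 7.
With {H1, H4, H5} the worst case is 7.
No size-3 selection achieves below 7.

7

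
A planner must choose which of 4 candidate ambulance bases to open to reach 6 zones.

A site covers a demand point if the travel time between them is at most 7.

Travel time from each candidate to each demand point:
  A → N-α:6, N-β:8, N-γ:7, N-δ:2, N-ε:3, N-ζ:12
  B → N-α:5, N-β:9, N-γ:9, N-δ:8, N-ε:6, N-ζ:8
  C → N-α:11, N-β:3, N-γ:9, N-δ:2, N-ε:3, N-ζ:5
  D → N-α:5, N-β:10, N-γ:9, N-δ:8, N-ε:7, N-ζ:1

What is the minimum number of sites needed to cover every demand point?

2

Coverage sets (demand points within 7 of each site):
  A: {N-α, N-γ, N-δ, N-ε}
  B: {N-α, N-ε}
  C: {N-β, N-δ, N-ε, N-ζ}
  D: {N-α, N-ε, N-ζ}
No single site covers all 6 demand points.
But {A, C} covers everything, so the minimum is 2.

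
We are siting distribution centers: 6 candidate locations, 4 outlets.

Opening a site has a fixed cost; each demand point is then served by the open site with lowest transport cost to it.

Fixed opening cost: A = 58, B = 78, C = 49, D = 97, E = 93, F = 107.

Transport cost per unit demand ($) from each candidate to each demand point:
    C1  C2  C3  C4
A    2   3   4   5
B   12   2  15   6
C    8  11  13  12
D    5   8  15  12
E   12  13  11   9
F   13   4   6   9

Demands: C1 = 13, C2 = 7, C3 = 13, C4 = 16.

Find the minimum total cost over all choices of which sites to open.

237

Open {A}: assign each demand point to its cheapest open site.
  C1→A 13×2=26, C2→A 7×3=21, C3→A 13×4=52, C4→A 16×5=80
  transport cost 179, fixed 58 → total 237.
Compare {A, C}: transport cost 179 + fixed 107 = 286.
Compare {A, B}: transport cost 172 + fixed 136 = 308.
Compare {A, E}: transport cost 179 + fixed 151 = 330.
All other subsets cost ≥ 286. Minimum total cost: 237.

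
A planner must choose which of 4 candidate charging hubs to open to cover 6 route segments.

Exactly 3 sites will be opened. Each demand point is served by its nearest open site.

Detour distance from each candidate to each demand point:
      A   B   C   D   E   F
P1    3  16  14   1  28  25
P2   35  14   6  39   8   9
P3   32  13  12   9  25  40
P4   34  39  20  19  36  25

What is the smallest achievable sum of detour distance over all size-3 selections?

Open {P1, P2, P3}.
  A→P1 3, B→P3 13, C→P2 6, D→P1 1, E→P2 8, F→P2 9  ⇒ total 40.
Compare {P1, P2, P4}: total 41.
Compare {P2, P3, P4}: total 77.
No size-3 selection does better; minimum is 40.

40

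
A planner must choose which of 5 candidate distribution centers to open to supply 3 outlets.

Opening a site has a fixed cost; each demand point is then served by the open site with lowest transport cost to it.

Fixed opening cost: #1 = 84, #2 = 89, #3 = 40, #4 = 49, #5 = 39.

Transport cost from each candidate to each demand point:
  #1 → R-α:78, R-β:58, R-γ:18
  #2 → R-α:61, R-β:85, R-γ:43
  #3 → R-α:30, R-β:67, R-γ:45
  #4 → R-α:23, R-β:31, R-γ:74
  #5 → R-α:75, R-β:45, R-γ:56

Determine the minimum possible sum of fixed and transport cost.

Open {#4}: assign each demand point to its cheapest open site.
  R-α→#4 23, R-β→#4 31, R-γ→#4 74
  transport cost 128, fixed 49 → total 177.
Compare {#3}: transport cost 142 + fixed 40 = 182.
Compare {#3, #4}: transport cost 99 + fixed 89 = 188.
Compare {#4, #5}: transport cost 110 + fixed 88 = 198.
All other subsets cost ≥ 182. Minimum total cost: 177.

177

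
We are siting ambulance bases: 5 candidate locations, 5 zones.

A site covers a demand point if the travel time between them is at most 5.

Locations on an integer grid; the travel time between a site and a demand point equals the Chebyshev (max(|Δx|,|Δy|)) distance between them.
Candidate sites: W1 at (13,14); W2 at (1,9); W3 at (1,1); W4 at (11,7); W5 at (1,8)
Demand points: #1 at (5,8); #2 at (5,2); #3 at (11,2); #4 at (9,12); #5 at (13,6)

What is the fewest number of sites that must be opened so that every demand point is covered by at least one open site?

3

Coverage sets (demand points within 5 of each site):
  W1: {#4}
  W2: {#1}
  W3: {#2}
  W4: {#3, #4, #5}
  W5: {#1}
No 2 sites suffice: every size-2 union leaves at least one demand point uncovered.
But {W2, W3, W4} covers everything, so the minimum is 3.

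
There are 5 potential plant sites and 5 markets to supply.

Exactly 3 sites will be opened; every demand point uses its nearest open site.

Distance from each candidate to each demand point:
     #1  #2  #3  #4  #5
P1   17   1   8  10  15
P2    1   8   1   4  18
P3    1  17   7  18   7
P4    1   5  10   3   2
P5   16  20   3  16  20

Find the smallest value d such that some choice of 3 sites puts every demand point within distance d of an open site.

3

Open {P1, P2, P4}.
  Farthest demand point is #4 at distance 3 (to P4); all others are ≤ 3.
With {P1, P4, P5} the worst case is 3.
With {P2, P3, P4} the worst case is 5.
No size-3 selection achieves below 3.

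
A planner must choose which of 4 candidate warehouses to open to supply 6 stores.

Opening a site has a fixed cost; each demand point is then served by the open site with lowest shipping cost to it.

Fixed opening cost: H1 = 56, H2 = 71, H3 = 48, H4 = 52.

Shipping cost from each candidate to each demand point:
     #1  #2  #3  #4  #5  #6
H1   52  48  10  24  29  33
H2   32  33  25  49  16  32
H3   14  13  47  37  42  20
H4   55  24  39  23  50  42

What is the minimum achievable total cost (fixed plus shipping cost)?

214

Open {H1, H3}: assign each demand point to its cheapest open site.
  #1→H3 14, #2→H3 13, #3→H1 10, #4→H1 24, #5→H1 29, #6→H3 20
  shipping cost 110, fixed 104 → total 214.
Compare {H3}: shipping cost 173 + fixed 48 = 221.
Compare {H2, H3}: shipping cost 125 + fixed 119 = 244.
Compare {H3, H4}: shipping cost 151 + fixed 100 = 251.
All other subsets cost ≥ 221. Minimum total cost: 214.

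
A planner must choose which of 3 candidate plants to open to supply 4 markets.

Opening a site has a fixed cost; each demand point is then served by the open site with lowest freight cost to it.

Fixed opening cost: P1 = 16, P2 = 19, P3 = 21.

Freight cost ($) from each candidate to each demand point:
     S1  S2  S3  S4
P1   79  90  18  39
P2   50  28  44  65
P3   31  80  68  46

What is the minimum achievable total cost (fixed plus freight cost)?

170

Open {P1, P2}: assign each demand point to its cheapest open site.
  S1→P2 50, S2→P2 28, S3→P1 18, S4→P1 39
  freight cost 135, fixed 35 → total 170.
Compare {P1, P2, P3}: freight cost 116 + fixed 56 = 172.
Compare {P2, P3}: freight cost 149 + fixed 40 = 189.
Compare {P1, P3}: freight cost 168 + fixed 37 = 205.
All other subsets cost ≥ 172. Minimum total cost: 170.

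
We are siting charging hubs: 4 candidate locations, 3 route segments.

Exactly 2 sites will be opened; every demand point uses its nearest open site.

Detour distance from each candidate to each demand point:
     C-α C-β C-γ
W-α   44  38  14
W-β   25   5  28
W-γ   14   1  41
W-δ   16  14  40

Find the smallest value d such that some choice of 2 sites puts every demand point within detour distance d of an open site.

Open {W-α, W-γ}.
  Farthest demand point is C-α at detour distance 14 (to W-γ); all others are ≤ 14.
With {W-α, W-δ} the worst case is 16.
With {W-α, W-β} the worst case is 25.
No size-2 selection achieves below 14.

14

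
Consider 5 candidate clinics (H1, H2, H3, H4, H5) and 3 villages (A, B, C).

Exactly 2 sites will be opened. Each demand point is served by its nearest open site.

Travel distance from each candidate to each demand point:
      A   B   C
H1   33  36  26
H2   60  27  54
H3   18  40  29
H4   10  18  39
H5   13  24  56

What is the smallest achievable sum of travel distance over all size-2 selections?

54

Open {H1, H4}.
  A→H4 10, B→H4 18, C→H1 26  ⇒ total 54.
Compare {H3, H4}: total 57.
Compare {H1, H5}: total 63.
No size-2 selection does better; minimum is 54.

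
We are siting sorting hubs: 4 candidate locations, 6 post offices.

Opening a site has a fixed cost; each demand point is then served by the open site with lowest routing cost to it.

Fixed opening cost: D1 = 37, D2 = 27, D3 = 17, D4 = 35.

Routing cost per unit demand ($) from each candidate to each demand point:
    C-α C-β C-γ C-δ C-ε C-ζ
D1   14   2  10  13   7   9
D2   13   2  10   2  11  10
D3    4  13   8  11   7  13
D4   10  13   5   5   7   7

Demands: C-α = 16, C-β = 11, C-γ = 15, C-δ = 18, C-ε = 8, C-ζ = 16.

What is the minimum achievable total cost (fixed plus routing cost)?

444

Open {D2, D3, D4}: assign each demand point to its cheapest open site.
  C-α→D3 16×4=64, C-β→D2 11×2=22, C-γ→D4 15×5=75, C-δ→D2 18×2=36, C-ε→D3 8×7=56, C-ζ→D4 16×7=112
  routing cost 365, fixed 79 → total 444.
Compare {D1, D2, D3, D4}: routing cost 365 + fixed 116 = 481.
Compare {D2, D3}: routing cost 458 + fixed 44 = 502.
Compare {D1, D3, D4}: routing cost 419 + fixed 89 = 508.
All other subsets cost ≥ 481. Minimum total cost: 444.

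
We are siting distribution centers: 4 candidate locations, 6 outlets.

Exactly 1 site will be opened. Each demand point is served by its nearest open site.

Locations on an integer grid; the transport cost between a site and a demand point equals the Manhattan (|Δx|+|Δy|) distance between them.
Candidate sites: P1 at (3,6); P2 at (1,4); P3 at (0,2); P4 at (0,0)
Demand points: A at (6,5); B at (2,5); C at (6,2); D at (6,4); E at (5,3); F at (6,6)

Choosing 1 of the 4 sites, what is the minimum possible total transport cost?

Open {P1}.
  A→P1 4, B→P1 2, C→P1 7, D→P1 5, E→P1 5, F→P1 3  ⇒ total 26.
Compare {P2}: total 32.
Compare {P3}: total 44.
No size-1 selection does better; minimum is 26.

26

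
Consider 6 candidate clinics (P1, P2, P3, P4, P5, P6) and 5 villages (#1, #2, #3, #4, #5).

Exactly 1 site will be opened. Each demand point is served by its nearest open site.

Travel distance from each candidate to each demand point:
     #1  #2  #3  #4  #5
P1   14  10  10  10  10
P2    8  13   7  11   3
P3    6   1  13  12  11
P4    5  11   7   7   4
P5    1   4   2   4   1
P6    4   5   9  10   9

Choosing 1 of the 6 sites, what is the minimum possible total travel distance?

Open {P5}.
  #1→P5 1, #2→P5 4, #3→P5 2, #4→P5 4, #5→P5 1  ⇒ total 12.
Compare {P4}: total 34.
Compare {P6}: total 37.
No size-1 selection does better; minimum is 12.

12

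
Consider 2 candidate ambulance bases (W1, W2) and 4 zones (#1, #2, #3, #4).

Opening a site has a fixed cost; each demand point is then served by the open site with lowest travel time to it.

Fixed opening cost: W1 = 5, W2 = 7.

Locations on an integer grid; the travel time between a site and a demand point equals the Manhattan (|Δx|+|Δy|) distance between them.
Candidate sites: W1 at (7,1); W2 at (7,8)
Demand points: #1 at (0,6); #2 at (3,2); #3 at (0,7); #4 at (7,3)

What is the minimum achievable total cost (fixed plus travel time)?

Open {W1, W2}: assign each demand point to its cheapest open site.
  #1→W2 9, #2→W1 5, #3→W2 8, #4→W1 2
  travel time 24, fixed 12 → total 36.
Compare {W1}: travel time 32 + fixed 5 = 37.
Compare {W2}: travel time 32 + fixed 7 = 39.

36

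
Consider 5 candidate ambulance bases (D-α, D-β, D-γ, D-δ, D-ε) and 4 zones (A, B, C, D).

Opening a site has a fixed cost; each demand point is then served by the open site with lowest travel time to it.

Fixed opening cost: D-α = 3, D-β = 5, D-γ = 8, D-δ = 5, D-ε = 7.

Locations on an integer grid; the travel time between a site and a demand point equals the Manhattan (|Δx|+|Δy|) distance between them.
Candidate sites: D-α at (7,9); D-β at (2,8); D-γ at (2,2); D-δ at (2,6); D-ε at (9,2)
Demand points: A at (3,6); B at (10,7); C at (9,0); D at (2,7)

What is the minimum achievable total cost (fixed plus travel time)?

Open {D-δ, D-ε}: assign each demand point to its cheapest open site.
  A→D-δ 1, B→D-ε 6, C→D-ε 2, D→D-δ 1
  travel time 10, fixed 12 → total 22.
Compare {D-β, D-ε}: travel time 12 + fixed 12 = 24.
Compare {D-α, D-δ, D-ε}: travel time 9 + fixed 15 = 24.
Compare {D-α, D-δ}: travel time 18 + fixed 8 = 26.
All other subsets cost ≥ 24. Minimum total cost: 22.

22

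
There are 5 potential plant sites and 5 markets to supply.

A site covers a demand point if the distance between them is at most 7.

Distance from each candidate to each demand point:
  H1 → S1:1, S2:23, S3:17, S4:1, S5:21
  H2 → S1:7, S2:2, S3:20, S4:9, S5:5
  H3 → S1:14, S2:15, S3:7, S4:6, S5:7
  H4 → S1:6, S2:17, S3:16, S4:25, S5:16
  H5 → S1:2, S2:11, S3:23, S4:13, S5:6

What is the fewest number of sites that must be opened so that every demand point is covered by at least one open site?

2

Coverage sets (demand points within 7 of each site):
  H1: {S1, S4}
  H2: {S1, S2, S5}
  H3: {S3, S4, S5}
  H4: {S1}
  H5: {S1, S5}
No single site covers all 5 demand points.
But {H2, H3} covers everything, so the minimum is 2.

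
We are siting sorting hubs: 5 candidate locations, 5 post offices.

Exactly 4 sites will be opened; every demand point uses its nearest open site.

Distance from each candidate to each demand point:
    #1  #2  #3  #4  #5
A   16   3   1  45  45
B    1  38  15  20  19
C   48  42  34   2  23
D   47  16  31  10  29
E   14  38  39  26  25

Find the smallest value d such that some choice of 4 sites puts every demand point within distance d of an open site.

19

Open {A, B, C, D}.
  Farthest demand point is #5 at distance 19 (to B); all others are ≤ 19.
With {A, B, C, E} the worst case is 19.
With {A, B, D, E} the worst case is 19.
No size-4 selection achieves below 19.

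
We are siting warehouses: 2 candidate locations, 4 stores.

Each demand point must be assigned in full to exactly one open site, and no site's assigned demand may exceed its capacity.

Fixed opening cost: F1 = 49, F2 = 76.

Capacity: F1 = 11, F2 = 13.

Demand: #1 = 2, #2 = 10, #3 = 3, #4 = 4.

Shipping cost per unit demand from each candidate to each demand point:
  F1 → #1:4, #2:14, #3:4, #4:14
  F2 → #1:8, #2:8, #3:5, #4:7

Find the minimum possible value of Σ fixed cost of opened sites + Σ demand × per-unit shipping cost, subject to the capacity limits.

Open {F1, F2}; cheapest assignment that respects the capacities:
  F1 (cap 11, load 9): #1, #3, #4 — cost 2×4 + 3×4 + 4×14 = 76
  F2 (cap 13, load 10): #2 — cost 10×8 = 80
  Shipping 156, fixed 125 → total 281.
  Any other capacity-feasible assignment to {F1, F2} ships for at least 156.
Total demand is 19 and no other set of sites has combined capacity ≥ 19, so {F1, F2} is the only feasible choice of open sites. Minimum: 281.

281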